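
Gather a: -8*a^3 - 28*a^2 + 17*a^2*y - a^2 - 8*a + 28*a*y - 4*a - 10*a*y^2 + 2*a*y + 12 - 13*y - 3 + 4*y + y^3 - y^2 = -8*a^3 + a^2*(17*y - 29) + a*(-10*y^2 + 30*y - 12) + y^3 - y^2 - 9*y + 9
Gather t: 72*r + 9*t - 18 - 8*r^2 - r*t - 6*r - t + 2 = -8*r^2 + 66*r + t*(8 - r) - 16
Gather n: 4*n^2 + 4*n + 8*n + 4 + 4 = 4*n^2 + 12*n + 8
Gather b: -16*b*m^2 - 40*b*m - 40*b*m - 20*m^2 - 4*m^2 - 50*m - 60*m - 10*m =b*(-16*m^2 - 80*m) - 24*m^2 - 120*m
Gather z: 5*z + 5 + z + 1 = 6*z + 6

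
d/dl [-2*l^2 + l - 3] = 1 - 4*l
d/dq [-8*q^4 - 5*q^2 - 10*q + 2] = -32*q^3 - 10*q - 10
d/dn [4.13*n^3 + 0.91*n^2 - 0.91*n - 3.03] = 12.39*n^2 + 1.82*n - 0.91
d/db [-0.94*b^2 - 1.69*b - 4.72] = -1.88*b - 1.69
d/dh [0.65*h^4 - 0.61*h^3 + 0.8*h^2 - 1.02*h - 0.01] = 2.6*h^3 - 1.83*h^2 + 1.6*h - 1.02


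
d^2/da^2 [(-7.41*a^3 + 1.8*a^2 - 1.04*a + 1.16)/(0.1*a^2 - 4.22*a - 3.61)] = (1.11022302462516e-16*a^5 - 1.06581410364015e-14*a^4 - 267.772108*a^3 - 673.344132*a^2 - 584.596926*a + 120.755704)/(0.001*a^6 - 0.1266*a^5 + 5.23422*a^4 - 66.010928*a^3 - 188.955342*a^2 - 164.986386*a - 47.045881)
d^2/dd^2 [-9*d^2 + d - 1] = -18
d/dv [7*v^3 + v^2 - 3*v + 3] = 21*v^2 + 2*v - 3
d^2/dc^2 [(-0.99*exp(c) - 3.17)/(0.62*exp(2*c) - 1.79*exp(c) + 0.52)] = (-0.380556*exp(4*c) - 5.972894*exp(3*c) + 12.469254*exp(2*c) - 6.990457*exp(c) - 3.218332)*exp(c)/(0.238328*exp(6*c) - 2.064228*exp(5*c) + 6.55929*exp(4*c) - 9.197915*exp(3*c) + 5.50134*exp(2*c) - 1.452048*exp(c) + 0.140608)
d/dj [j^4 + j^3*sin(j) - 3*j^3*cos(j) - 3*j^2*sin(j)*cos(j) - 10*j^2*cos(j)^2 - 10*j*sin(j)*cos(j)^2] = 3*j^3*sin(j) + j^3*cos(j) + 4*j^3 + 3*j^2*sin(j) + 10*j^2*sin(2*j) - 9*j^2*cos(j) - 3*j^2*cos(2*j) - 3*j*sin(2*j) - 5*j*cos(j)/2 - 10*j*cos(2*j) - 15*j*cos(3*j)/2 - 10*j - 5*sin(j)/2 - 5*sin(3*j)/2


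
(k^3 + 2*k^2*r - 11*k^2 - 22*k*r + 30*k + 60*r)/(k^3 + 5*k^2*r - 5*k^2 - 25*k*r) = (k^2 + 2*k*r - 6*k - 12*r)/(k*(k + 5*r))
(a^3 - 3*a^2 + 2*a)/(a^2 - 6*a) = (a^2 - 3*a + 2)/(a - 6)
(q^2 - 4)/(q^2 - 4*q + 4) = (q + 2)/(q - 2)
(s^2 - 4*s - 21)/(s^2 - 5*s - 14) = (s + 3)/(s + 2)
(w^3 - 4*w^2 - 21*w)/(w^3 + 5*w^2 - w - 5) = w*(w^2 - 4*w - 21)/(w^3 + 5*w^2 - w - 5)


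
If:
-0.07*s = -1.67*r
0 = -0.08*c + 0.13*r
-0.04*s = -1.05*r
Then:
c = 0.00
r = 0.00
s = 0.00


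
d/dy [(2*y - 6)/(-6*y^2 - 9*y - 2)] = 2*(6*y^2 - 36*y - 29)/(36*y^4 + 108*y^3 + 105*y^2 + 36*y + 4)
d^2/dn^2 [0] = 0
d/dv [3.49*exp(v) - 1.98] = 3.49*exp(v)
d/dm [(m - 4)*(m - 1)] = 2*m - 5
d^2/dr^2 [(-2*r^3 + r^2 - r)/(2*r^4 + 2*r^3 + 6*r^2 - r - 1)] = 4*(-4*r^9 + 6*r^8 + 30*r^7 - 22*r^6 - 48*r^5 - 18*r^4 - 26*r^3 - 12*r + 1)/(8*r^12 + 24*r^11 + 96*r^10 + 140*r^9 + 252*r^8 + 108*r^7 + 66*r^6 - 162*r^5 - 72*r^4 + 41*r^3 + 15*r^2 - 3*r - 1)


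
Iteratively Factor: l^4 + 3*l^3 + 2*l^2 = (l)*(l^3 + 3*l^2 + 2*l) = l*(l + 2)*(l^2 + l) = l*(l + 1)*(l + 2)*(l)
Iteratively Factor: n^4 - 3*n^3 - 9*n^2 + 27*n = (n + 3)*(n^3 - 6*n^2 + 9*n) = (n - 3)*(n + 3)*(n^2 - 3*n) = (n - 3)^2*(n + 3)*(n)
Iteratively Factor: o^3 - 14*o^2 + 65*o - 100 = (o - 5)*(o^2 - 9*o + 20) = (o - 5)^2*(o - 4)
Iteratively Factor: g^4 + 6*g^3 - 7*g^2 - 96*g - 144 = (g + 4)*(g^3 + 2*g^2 - 15*g - 36) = (g + 3)*(g + 4)*(g^2 - g - 12) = (g - 4)*(g + 3)*(g + 4)*(g + 3)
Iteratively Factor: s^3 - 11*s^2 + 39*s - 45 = (s - 3)*(s^2 - 8*s + 15) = (s - 5)*(s - 3)*(s - 3)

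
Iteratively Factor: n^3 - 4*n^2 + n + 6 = (n - 3)*(n^2 - n - 2) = (n - 3)*(n + 1)*(n - 2)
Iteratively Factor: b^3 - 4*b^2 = (b)*(b^2 - 4*b) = b*(b - 4)*(b)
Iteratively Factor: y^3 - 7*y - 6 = (y + 2)*(y^2 - 2*y - 3) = (y + 1)*(y + 2)*(y - 3)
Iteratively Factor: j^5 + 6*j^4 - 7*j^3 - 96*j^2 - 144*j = (j + 3)*(j^4 + 3*j^3 - 16*j^2 - 48*j) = j*(j + 3)*(j^3 + 3*j^2 - 16*j - 48) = j*(j + 3)*(j + 4)*(j^2 - j - 12) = j*(j + 3)^2*(j + 4)*(j - 4)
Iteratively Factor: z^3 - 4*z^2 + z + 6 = (z - 2)*(z^2 - 2*z - 3) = (z - 3)*(z - 2)*(z + 1)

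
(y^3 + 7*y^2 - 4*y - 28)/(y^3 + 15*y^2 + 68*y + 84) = (y - 2)/(y + 6)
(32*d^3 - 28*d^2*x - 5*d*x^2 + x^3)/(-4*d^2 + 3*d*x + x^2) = -8*d + x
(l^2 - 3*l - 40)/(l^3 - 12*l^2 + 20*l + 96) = (l + 5)/(l^2 - 4*l - 12)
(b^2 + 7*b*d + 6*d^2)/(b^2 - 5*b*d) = (b^2 + 7*b*d + 6*d^2)/(b*(b - 5*d))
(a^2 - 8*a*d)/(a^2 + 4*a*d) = (a - 8*d)/(a + 4*d)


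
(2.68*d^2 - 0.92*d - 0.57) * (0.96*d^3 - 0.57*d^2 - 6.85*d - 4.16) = 2.5728*d^5 - 2.4108*d^4 - 18.3808*d^3 - 4.5219*d^2 + 7.7317*d + 2.3712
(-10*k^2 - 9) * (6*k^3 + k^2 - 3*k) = -60*k^5 - 10*k^4 - 24*k^3 - 9*k^2 + 27*k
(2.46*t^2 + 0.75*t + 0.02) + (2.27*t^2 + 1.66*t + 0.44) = 4.73*t^2 + 2.41*t + 0.46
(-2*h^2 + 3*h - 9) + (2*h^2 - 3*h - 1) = -10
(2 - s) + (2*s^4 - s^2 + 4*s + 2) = 2*s^4 - s^2 + 3*s + 4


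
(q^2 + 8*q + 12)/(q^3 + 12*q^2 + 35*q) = (q^2 + 8*q + 12)/(q*(q^2 + 12*q + 35))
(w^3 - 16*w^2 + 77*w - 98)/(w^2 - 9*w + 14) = w - 7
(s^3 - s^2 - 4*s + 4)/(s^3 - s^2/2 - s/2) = 2*(s^2 - 4)/(s*(2*s + 1))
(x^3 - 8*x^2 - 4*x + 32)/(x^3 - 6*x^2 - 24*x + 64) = (x + 2)/(x + 4)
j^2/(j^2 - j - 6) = j^2/(j^2 - j - 6)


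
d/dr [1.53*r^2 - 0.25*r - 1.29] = 3.06*r - 0.25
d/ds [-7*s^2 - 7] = -14*s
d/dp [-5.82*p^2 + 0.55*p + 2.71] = 0.55 - 11.64*p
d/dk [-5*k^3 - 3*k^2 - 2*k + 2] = -15*k^2 - 6*k - 2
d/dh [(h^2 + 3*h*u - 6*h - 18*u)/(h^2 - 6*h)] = -3*u/h^2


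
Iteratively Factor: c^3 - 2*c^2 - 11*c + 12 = (c - 4)*(c^2 + 2*c - 3) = (c - 4)*(c + 3)*(c - 1)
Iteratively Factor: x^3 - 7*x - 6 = (x - 3)*(x^2 + 3*x + 2) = (x - 3)*(x + 1)*(x + 2)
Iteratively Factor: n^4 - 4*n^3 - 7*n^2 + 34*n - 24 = (n - 1)*(n^3 - 3*n^2 - 10*n + 24) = (n - 1)*(n + 3)*(n^2 - 6*n + 8) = (n - 2)*(n - 1)*(n + 3)*(n - 4)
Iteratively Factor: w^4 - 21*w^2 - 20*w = (w + 4)*(w^3 - 4*w^2 - 5*w) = (w - 5)*(w + 4)*(w^2 + w) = (w - 5)*(w + 1)*(w + 4)*(w)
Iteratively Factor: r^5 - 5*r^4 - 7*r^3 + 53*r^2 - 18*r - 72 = (r - 4)*(r^4 - r^3 - 11*r^2 + 9*r + 18) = (r - 4)*(r - 2)*(r^3 + r^2 - 9*r - 9) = (r - 4)*(r - 2)*(r + 1)*(r^2 - 9) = (r - 4)*(r - 3)*(r - 2)*(r + 1)*(r + 3)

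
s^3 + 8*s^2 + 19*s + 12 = (s + 1)*(s + 3)*(s + 4)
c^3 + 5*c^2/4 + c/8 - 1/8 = (c - 1/4)*(c + 1/2)*(c + 1)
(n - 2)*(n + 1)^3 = n^4 + n^3 - 3*n^2 - 5*n - 2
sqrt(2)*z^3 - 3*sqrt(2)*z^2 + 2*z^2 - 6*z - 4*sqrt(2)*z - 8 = (z - 4)*(z + sqrt(2))*(sqrt(2)*z + sqrt(2))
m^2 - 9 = (m - 3)*(m + 3)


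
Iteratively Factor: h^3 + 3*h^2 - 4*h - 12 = (h + 2)*(h^2 + h - 6) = (h + 2)*(h + 3)*(h - 2)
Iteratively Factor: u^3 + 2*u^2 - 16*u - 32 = (u + 2)*(u^2 - 16) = (u - 4)*(u + 2)*(u + 4)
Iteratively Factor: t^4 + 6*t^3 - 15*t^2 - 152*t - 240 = (t + 3)*(t^3 + 3*t^2 - 24*t - 80) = (t + 3)*(t + 4)*(t^2 - t - 20) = (t + 3)*(t + 4)^2*(t - 5)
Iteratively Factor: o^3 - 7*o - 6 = (o + 1)*(o^2 - o - 6) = (o - 3)*(o + 1)*(o + 2)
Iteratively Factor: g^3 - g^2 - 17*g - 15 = (g + 1)*(g^2 - 2*g - 15) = (g + 1)*(g + 3)*(g - 5)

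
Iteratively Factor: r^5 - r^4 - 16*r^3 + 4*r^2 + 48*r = (r - 4)*(r^4 + 3*r^3 - 4*r^2 - 12*r) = r*(r - 4)*(r^3 + 3*r^2 - 4*r - 12) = r*(r - 4)*(r - 2)*(r^2 + 5*r + 6) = r*(r - 4)*(r - 2)*(r + 3)*(r + 2)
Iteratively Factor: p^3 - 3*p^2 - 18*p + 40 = (p - 5)*(p^2 + 2*p - 8) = (p - 5)*(p - 2)*(p + 4)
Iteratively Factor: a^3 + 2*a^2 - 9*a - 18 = (a - 3)*(a^2 + 5*a + 6) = (a - 3)*(a + 3)*(a + 2)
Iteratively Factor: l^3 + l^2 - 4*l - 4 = (l + 2)*(l^2 - l - 2) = (l - 2)*(l + 2)*(l + 1)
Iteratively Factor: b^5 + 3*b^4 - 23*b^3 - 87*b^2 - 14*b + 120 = (b - 5)*(b^4 + 8*b^3 + 17*b^2 - 2*b - 24) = (b - 5)*(b + 3)*(b^3 + 5*b^2 + 2*b - 8) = (b - 5)*(b + 2)*(b + 3)*(b^2 + 3*b - 4) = (b - 5)*(b - 1)*(b + 2)*(b + 3)*(b + 4)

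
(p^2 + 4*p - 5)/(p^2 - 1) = (p + 5)/(p + 1)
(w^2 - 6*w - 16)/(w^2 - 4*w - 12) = (w - 8)/(w - 6)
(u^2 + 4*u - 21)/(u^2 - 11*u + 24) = (u + 7)/(u - 8)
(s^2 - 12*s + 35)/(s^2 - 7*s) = (s - 5)/s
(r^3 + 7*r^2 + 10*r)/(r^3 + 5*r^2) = (r + 2)/r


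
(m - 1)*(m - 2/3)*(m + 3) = m^3 + 4*m^2/3 - 13*m/3 + 2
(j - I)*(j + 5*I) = j^2 + 4*I*j + 5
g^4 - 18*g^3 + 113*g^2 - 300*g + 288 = (g - 8)*(g - 4)*(g - 3)^2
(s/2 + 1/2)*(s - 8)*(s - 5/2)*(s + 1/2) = s^4/2 - 9*s^3/2 + 19*s^2/8 + 99*s/8 + 5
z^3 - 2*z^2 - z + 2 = (z - 2)*(z - 1)*(z + 1)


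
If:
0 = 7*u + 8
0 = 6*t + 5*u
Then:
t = 20/21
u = -8/7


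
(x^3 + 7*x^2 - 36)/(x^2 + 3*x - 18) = (x^2 + x - 6)/(x - 3)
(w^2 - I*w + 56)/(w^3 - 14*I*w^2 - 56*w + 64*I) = (w + 7*I)/(w^2 - 6*I*w - 8)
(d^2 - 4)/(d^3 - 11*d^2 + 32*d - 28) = (d + 2)/(d^2 - 9*d + 14)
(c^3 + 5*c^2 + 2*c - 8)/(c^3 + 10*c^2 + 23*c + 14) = (c^2 + 3*c - 4)/(c^2 + 8*c + 7)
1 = 1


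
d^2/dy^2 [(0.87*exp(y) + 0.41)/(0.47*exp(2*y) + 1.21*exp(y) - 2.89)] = (0.192183*exp(4*y) - 0.132493*exp(3*y) + 7.789827*exp(2*y) + 5.870196*exp(y) + 8.700056)*exp(y)/(0.103823*exp(6*y) + 0.801867*exp(5*y) + 0.149178*exp(4*y) - 8.089697*exp(3*y) - 0.917286000000001*exp(2*y) + 30.318123*exp(y) - 24.137569)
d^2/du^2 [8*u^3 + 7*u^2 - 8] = 48*u + 14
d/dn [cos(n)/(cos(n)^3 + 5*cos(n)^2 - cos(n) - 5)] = (3*cos(n) + 5*cos(2*n) + cos(3*n) + 15)/(2*(cos(n) + 5)^2*sin(n)^3)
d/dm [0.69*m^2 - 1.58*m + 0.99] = 1.38*m - 1.58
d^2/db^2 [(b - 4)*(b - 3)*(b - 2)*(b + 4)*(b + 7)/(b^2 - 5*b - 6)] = 2*(3*b^7 - 38*b^6 + 66*b^5 + 564*b^4 - 41*b^3 - 5454*b^2 + 13572*b - 34392)/(b^6 - 15*b^5 + 57*b^4 + 55*b^3 - 342*b^2 - 540*b - 216)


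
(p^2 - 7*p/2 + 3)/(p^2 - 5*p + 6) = (p - 3/2)/(p - 3)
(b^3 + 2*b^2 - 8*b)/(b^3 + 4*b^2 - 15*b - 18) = b*(b^2 + 2*b - 8)/(b^3 + 4*b^2 - 15*b - 18)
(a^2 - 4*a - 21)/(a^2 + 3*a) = (a - 7)/a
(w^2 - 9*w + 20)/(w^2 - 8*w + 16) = (w - 5)/(w - 4)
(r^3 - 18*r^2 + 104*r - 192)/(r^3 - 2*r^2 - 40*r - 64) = (r^2 - 10*r + 24)/(r^2 + 6*r + 8)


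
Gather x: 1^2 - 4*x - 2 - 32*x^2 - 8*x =-32*x^2 - 12*x - 1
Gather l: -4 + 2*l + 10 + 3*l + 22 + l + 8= 6*l + 36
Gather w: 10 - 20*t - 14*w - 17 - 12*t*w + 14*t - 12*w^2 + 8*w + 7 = -6*t - 12*w^2 + w*(-12*t - 6)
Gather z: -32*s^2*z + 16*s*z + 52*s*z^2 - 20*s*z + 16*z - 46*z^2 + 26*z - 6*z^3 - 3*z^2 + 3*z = -6*z^3 + z^2*(52*s - 49) + z*(-32*s^2 - 4*s + 45)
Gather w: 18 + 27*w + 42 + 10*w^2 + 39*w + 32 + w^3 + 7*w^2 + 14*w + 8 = w^3 + 17*w^2 + 80*w + 100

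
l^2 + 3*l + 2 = (l + 1)*(l + 2)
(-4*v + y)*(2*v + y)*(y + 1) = -8*v^2*y - 8*v^2 - 2*v*y^2 - 2*v*y + y^3 + y^2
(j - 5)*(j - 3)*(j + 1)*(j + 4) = j^4 - 3*j^3 - 21*j^2 + 43*j + 60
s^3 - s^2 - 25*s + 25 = (s - 5)*(s - 1)*(s + 5)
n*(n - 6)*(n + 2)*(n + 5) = n^4 + n^3 - 32*n^2 - 60*n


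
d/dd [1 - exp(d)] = -exp(d)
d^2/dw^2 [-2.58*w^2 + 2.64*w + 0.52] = -5.16000000000000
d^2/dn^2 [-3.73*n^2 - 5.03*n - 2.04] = -7.46000000000000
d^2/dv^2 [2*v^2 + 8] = 4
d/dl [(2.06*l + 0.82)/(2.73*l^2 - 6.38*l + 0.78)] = (-5.6238*l^2 - 4.4772*l + 6.8384)/(7.4529*l^4 - 34.8348*l^3 + 44.9632*l^2 - 9.9528*l + 0.6084)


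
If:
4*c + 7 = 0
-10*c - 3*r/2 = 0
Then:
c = -7/4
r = 35/3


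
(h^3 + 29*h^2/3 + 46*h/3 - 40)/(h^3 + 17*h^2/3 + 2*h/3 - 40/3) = (h + 6)/(h + 2)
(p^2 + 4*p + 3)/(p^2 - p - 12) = (p + 1)/(p - 4)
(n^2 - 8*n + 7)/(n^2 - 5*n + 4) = (n - 7)/(n - 4)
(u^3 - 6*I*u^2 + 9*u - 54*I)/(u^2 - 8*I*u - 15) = (u^2 - 3*I*u + 18)/(u - 5*I)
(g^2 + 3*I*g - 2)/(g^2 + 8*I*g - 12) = (g + I)/(g + 6*I)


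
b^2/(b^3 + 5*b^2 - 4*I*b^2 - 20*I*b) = b/(b^2 + b*(5 - 4*I) - 20*I)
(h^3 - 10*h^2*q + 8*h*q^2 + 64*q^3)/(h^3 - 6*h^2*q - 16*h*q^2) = (h - 4*q)/h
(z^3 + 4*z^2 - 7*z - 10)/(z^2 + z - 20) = (z^2 - z - 2)/(z - 4)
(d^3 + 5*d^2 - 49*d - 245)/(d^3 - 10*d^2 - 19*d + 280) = (d + 7)/(d - 8)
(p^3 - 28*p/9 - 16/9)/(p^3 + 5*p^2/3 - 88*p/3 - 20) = (p^2 - 2*p/3 - 8/3)/(p^2 + p - 30)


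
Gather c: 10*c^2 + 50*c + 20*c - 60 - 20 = 10*c^2 + 70*c - 80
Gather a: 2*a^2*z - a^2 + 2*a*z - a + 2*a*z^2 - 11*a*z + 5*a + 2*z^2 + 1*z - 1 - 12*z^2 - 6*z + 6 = a^2*(2*z - 1) + a*(2*z^2 - 9*z + 4) - 10*z^2 - 5*z + 5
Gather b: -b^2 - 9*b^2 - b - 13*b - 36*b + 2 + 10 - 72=-10*b^2 - 50*b - 60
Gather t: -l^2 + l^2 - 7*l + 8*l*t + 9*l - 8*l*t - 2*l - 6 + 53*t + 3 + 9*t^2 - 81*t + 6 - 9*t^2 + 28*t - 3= 0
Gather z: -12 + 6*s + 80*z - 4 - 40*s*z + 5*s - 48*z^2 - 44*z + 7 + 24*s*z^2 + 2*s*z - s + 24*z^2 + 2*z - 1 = 10*s + z^2*(24*s - 24) + z*(38 - 38*s) - 10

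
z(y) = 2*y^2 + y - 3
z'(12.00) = 49.00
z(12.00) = 297.00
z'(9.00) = 37.00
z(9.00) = 168.00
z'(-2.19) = -7.76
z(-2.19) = 4.40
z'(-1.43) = -4.72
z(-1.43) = -0.34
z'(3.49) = 14.96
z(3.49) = 24.85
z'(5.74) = 23.96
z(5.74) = 68.64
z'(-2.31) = -8.24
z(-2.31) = 5.36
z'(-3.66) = -13.64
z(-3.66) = 20.13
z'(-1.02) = -3.08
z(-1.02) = -1.94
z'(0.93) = 4.72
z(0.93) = -0.34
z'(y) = 4*y + 1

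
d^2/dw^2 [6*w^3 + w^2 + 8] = 36*w + 2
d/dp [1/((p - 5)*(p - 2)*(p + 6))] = (-(p - 5)*(p - 2) - (p - 5)*(p + 6) - (p - 2)*(p + 6))/((p - 5)^2*(p - 2)^2*(p + 6)^2)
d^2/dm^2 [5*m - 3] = 0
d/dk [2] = 0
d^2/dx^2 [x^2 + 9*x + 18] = 2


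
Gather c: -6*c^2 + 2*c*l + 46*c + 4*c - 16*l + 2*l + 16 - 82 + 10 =-6*c^2 + c*(2*l + 50) - 14*l - 56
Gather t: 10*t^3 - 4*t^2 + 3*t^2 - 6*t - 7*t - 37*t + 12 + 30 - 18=10*t^3 - t^2 - 50*t + 24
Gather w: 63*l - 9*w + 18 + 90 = 63*l - 9*w + 108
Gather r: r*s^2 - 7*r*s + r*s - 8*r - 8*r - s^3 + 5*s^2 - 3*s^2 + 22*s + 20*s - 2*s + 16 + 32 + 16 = r*(s^2 - 6*s - 16) - s^3 + 2*s^2 + 40*s + 64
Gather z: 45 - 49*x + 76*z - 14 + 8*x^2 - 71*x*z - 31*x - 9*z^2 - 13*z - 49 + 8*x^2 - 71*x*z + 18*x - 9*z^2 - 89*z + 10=16*x^2 - 62*x - 18*z^2 + z*(-142*x - 26) - 8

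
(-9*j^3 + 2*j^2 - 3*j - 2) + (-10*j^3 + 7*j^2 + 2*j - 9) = -19*j^3 + 9*j^2 - j - 11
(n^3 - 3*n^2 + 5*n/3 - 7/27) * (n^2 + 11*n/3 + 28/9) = n^5 + 2*n^4/3 - 56*n^3/9 - 94*n^2/27 + 343*n/81 - 196/243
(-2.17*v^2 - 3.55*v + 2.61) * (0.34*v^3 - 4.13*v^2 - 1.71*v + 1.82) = -0.7378*v^5 + 7.7551*v^4 + 19.2596*v^3 - 8.6582*v^2 - 10.9241*v + 4.7502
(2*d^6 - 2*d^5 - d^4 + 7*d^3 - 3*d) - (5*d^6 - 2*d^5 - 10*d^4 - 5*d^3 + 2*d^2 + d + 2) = -3*d^6 + 9*d^4 + 12*d^3 - 2*d^2 - 4*d - 2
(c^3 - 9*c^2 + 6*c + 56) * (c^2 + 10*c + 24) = c^5 + c^4 - 60*c^3 - 100*c^2 + 704*c + 1344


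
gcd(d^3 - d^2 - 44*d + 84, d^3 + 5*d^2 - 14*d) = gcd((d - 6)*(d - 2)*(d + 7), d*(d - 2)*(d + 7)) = d^2 + 5*d - 14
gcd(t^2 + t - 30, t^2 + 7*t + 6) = t + 6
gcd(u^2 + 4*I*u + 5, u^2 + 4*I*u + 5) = u^2 + 4*I*u + 5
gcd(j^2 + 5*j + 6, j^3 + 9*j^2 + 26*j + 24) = j^2 + 5*j + 6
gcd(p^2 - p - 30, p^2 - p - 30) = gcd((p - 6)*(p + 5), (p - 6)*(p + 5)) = p^2 - p - 30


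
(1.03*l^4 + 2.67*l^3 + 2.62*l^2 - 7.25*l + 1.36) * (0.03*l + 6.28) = 0.0309*l^5 + 6.5485*l^4 + 16.8462*l^3 + 16.2361*l^2 - 45.4892*l + 8.5408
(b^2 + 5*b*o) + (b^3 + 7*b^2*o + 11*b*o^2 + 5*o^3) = b^3 + 7*b^2*o + b^2 + 11*b*o^2 + 5*b*o + 5*o^3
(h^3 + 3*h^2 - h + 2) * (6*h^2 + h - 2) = 6*h^5 + 19*h^4 - 5*h^3 + 5*h^2 + 4*h - 4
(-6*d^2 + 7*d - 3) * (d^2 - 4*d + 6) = -6*d^4 + 31*d^3 - 67*d^2 + 54*d - 18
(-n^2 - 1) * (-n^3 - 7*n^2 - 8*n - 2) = n^5 + 7*n^4 + 9*n^3 + 9*n^2 + 8*n + 2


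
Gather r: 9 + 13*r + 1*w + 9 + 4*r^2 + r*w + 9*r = 4*r^2 + r*(w + 22) + w + 18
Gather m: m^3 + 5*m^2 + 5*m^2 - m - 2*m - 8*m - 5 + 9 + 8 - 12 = m^3 + 10*m^2 - 11*m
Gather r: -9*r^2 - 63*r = -9*r^2 - 63*r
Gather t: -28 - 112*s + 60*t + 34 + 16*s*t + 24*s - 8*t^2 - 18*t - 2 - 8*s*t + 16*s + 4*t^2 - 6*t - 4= -72*s - 4*t^2 + t*(8*s + 36)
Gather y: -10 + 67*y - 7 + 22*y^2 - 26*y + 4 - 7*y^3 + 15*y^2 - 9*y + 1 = -7*y^3 + 37*y^2 + 32*y - 12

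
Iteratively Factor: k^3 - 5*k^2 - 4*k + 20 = (k - 2)*(k^2 - 3*k - 10) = (k - 2)*(k + 2)*(k - 5)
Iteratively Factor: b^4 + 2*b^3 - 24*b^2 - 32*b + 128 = (b + 4)*(b^3 - 2*b^2 - 16*b + 32) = (b - 2)*(b + 4)*(b^2 - 16) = (b - 2)*(b + 4)^2*(b - 4)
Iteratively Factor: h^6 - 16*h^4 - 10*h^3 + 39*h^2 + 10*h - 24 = (h - 4)*(h^5 + 4*h^4 - 10*h^2 - h + 6) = (h - 4)*(h - 1)*(h^4 + 5*h^3 + 5*h^2 - 5*h - 6) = (h - 4)*(h - 1)*(h + 1)*(h^3 + 4*h^2 + h - 6) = (h - 4)*(h - 1)^2*(h + 1)*(h^2 + 5*h + 6) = (h - 4)*(h - 1)^2*(h + 1)*(h + 3)*(h + 2)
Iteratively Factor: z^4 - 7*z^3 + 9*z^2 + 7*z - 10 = (z - 1)*(z^3 - 6*z^2 + 3*z + 10) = (z - 1)*(z + 1)*(z^2 - 7*z + 10) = (z - 5)*(z - 1)*(z + 1)*(z - 2)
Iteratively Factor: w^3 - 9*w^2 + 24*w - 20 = (w - 5)*(w^2 - 4*w + 4) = (w - 5)*(w - 2)*(w - 2)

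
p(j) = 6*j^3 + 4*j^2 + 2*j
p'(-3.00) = 140.00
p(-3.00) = -132.00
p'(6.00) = 698.00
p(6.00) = 1452.00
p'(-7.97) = 1081.62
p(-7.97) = -2799.43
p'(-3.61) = 207.70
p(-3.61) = -237.37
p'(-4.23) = 290.23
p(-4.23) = -391.01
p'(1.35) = 45.60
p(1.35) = 24.75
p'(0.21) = 4.47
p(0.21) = 0.65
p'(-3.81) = 232.81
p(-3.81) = -281.39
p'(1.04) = 29.79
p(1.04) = 13.16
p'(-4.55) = 338.24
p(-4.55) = -491.47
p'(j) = 18*j^2 + 8*j + 2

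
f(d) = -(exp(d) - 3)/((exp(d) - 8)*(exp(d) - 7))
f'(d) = -exp(d)/((exp(d) - 8)*(exp(d) - 7)) + (exp(d) - 3)*exp(d)/((exp(d) - 8)*(exp(d) - 7)^2) + (exp(d) - 3)*exp(d)/((exp(d) - 8)^2*(exp(d) - 7)) = (exp(2*d) - 6*exp(d) - 11)*exp(d)/(exp(4*d) - 30*exp(3*d) + 337*exp(2*d) - 1680*exp(d) + 3136)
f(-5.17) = 0.05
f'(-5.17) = -0.00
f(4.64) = -0.01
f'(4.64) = 0.01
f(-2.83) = 0.05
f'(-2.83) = -0.00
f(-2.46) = 0.05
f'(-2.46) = -0.00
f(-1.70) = 0.05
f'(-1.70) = -0.00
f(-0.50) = 0.05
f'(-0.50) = -0.00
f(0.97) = 0.02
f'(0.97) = -0.10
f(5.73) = -0.00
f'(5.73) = 0.00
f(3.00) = -0.11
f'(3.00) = 0.22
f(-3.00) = 0.05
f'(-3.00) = 0.00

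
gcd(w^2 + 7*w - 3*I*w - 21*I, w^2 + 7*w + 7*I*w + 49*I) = w + 7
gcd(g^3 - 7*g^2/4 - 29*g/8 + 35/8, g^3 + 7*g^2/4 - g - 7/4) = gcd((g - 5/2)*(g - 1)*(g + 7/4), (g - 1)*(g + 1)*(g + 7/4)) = g^2 + 3*g/4 - 7/4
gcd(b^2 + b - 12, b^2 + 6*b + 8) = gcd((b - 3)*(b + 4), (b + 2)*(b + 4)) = b + 4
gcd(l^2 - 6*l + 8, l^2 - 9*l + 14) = l - 2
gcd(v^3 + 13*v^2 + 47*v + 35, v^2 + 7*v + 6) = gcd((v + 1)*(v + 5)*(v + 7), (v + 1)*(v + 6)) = v + 1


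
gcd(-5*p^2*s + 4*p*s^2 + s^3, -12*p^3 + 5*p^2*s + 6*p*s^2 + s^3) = p - s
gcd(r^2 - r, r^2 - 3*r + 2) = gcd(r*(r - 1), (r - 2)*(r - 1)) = r - 1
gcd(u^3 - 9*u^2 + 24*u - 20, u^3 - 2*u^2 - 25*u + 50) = u^2 - 7*u + 10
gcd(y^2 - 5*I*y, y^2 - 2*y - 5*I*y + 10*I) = y - 5*I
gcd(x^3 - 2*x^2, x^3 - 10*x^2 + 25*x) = x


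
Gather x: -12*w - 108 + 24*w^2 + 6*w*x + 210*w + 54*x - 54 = 24*w^2 + 198*w + x*(6*w + 54) - 162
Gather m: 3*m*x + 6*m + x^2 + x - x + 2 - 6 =m*(3*x + 6) + x^2 - 4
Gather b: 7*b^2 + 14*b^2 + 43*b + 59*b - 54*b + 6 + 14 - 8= 21*b^2 + 48*b + 12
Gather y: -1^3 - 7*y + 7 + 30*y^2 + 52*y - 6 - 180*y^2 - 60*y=-150*y^2 - 15*y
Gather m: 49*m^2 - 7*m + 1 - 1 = 49*m^2 - 7*m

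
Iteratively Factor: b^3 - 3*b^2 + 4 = (b - 2)*(b^2 - b - 2) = (b - 2)^2*(b + 1)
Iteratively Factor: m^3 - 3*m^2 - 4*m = (m - 4)*(m^2 + m) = m*(m - 4)*(m + 1)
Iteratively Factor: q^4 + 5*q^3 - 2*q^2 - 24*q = (q)*(q^3 + 5*q^2 - 2*q - 24) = q*(q - 2)*(q^2 + 7*q + 12) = q*(q - 2)*(q + 4)*(q + 3)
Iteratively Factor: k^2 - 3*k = (k - 3)*(k)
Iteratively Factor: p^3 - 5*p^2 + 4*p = (p - 4)*(p^2 - p) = (p - 4)*(p - 1)*(p)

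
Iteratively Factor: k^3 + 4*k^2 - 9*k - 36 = (k - 3)*(k^2 + 7*k + 12) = (k - 3)*(k + 3)*(k + 4)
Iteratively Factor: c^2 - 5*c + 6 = (c - 2)*(c - 3)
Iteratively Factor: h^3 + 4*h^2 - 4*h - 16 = (h - 2)*(h^2 + 6*h + 8) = (h - 2)*(h + 4)*(h + 2)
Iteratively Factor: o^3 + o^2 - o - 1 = (o + 1)*(o^2 - 1) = (o - 1)*(o + 1)*(o + 1)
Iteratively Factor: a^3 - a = (a + 1)*(a^2 - a) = (a - 1)*(a + 1)*(a)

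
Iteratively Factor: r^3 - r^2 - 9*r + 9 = (r - 1)*(r^2 - 9) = (r - 1)*(r + 3)*(r - 3)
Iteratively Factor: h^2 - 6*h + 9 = (h - 3)*(h - 3)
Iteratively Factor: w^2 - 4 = (w - 2)*(w + 2)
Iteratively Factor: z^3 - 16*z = (z - 4)*(z^2 + 4*z) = z*(z - 4)*(z + 4)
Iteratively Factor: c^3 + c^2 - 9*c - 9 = (c - 3)*(c^2 + 4*c + 3) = (c - 3)*(c + 3)*(c + 1)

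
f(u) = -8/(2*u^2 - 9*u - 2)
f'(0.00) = -18.00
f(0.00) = 4.00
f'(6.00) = 0.47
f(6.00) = -0.50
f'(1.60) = -0.16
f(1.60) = 0.71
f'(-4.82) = -0.03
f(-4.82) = -0.09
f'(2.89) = 0.16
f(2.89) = 0.71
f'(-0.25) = -568.89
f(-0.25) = -21.33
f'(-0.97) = -1.39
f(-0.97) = -0.93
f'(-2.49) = -0.14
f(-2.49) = -0.24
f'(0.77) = -0.79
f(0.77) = 1.03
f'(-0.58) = -5.98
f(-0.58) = -2.06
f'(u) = -8*(9 - 4*u)/(2*u^2 - 9*u - 2)^2 = 8*(4*u - 9)/(-2*u^2 + 9*u + 2)^2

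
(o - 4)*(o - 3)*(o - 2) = o^3 - 9*o^2 + 26*o - 24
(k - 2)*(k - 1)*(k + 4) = k^3 + k^2 - 10*k + 8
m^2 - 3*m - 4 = (m - 4)*(m + 1)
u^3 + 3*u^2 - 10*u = u*(u - 2)*(u + 5)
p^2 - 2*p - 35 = (p - 7)*(p + 5)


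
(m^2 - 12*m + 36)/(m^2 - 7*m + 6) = (m - 6)/(m - 1)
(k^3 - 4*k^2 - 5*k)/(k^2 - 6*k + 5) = k*(k + 1)/(k - 1)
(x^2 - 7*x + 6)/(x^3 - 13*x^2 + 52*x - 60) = (x - 1)/(x^2 - 7*x + 10)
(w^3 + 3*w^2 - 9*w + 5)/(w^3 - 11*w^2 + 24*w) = (w^3 + 3*w^2 - 9*w + 5)/(w*(w^2 - 11*w + 24))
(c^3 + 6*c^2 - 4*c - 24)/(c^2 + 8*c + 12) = c - 2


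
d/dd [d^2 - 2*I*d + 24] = 2*d - 2*I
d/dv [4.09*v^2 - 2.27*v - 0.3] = 8.18*v - 2.27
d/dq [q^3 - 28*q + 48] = 3*q^2 - 28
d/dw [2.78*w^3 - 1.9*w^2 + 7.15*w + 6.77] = 8.34*w^2 - 3.8*w + 7.15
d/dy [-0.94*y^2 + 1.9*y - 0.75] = 1.9 - 1.88*y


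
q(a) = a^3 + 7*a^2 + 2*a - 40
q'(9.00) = 371.00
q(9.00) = 1274.00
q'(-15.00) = 467.00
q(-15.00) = -1870.00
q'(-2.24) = -14.31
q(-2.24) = -20.60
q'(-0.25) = -1.31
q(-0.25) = -40.08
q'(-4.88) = 5.12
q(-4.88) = 0.73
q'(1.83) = 37.67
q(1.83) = -6.77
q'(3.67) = 93.79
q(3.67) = 111.05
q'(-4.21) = -3.77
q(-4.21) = 1.03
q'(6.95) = 244.21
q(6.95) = 647.72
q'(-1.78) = -13.41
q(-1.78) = -27.02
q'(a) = 3*a^2 + 14*a + 2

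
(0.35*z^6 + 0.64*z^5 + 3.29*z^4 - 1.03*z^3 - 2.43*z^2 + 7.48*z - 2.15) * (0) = 0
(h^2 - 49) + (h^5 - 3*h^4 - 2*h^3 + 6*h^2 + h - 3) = h^5 - 3*h^4 - 2*h^3 + 7*h^2 + h - 52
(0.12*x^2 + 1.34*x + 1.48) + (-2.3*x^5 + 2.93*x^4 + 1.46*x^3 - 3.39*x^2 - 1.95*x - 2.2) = -2.3*x^5 + 2.93*x^4 + 1.46*x^3 - 3.27*x^2 - 0.61*x - 0.72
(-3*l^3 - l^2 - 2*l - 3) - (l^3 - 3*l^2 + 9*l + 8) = -4*l^3 + 2*l^2 - 11*l - 11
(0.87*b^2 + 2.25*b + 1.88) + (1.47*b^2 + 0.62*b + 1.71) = 2.34*b^2 + 2.87*b + 3.59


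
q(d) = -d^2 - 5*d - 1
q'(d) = -2*d - 5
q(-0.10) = -0.51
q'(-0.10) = -4.80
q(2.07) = -15.63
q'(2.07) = -9.14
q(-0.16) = -0.23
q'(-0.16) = -4.68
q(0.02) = -1.10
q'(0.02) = -5.04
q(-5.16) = -1.83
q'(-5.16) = 5.32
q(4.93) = -49.95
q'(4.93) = -14.86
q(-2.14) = 5.12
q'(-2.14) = -0.72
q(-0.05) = -0.75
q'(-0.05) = -4.90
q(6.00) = -67.00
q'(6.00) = -17.00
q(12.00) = -205.00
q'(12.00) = -29.00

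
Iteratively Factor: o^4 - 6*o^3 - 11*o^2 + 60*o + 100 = (o - 5)*(o^3 - o^2 - 16*o - 20) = (o - 5)^2*(o^2 + 4*o + 4) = (o - 5)^2*(o + 2)*(o + 2)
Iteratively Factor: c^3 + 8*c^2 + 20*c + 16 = (c + 2)*(c^2 + 6*c + 8) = (c + 2)^2*(c + 4)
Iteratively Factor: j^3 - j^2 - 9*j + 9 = (j + 3)*(j^2 - 4*j + 3) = (j - 3)*(j + 3)*(j - 1)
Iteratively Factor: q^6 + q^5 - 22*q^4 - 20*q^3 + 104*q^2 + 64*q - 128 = (q + 4)*(q^5 - 3*q^4 - 10*q^3 + 20*q^2 + 24*q - 32) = (q + 2)*(q + 4)*(q^4 - 5*q^3 + 20*q - 16) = (q + 2)^2*(q + 4)*(q^3 - 7*q^2 + 14*q - 8) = (q - 4)*(q + 2)^2*(q + 4)*(q^2 - 3*q + 2) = (q - 4)*(q - 1)*(q + 2)^2*(q + 4)*(q - 2)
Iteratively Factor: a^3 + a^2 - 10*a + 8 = (a - 2)*(a^2 + 3*a - 4) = (a - 2)*(a - 1)*(a + 4)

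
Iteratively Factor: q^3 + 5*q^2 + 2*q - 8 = (q + 2)*(q^2 + 3*q - 4) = (q - 1)*(q + 2)*(q + 4)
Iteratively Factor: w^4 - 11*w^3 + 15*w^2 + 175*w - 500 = (w - 5)*(w^3 - 6*w^2 - 15*w + 100) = (w - 5)*(w + 4)*(w^2 - 10*w + 25) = (w - 5)^2*(w + 4)*(w - 5)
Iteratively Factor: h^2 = (h)*(h)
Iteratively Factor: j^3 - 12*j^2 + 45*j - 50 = (j - 2)*(j^2 - 10*j + 25) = (j - 5)*(j - 2)*(j - 5)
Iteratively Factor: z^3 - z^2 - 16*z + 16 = (z + 4)*(z^2 - 5*z + 4) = (z - 1)*(z + 4)*(z - 4)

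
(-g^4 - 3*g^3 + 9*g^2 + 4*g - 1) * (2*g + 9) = -2*g^5 - 15*g^4 - 9*g^3 + 89*g^2 + 34*g - 9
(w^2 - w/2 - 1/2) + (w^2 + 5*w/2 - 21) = 2*w^2 + 2*w - 43/2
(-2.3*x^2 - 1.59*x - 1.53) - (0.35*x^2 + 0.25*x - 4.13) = -2.65*x^2 - 1.84*x + 2.6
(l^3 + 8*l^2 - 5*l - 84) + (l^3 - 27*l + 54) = 2*l^3 + 8*l^2 - 32*l - 30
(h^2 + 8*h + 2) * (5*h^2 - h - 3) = 5*h^4 + 39*h^3 - h^2 - 26*h - 6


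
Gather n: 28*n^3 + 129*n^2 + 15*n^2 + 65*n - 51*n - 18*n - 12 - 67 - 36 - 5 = 28*n^3 + 144*n^2 - 4*n - 120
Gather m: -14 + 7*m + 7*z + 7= 7*m + 7*z - 7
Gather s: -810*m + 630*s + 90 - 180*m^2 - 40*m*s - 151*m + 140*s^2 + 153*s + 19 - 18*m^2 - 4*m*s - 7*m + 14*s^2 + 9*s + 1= -198*m^2 - 968*m + 154*s^2 + s*(792 - 44*m) + 110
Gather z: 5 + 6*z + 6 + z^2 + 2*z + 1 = z^2 + 8*z + 12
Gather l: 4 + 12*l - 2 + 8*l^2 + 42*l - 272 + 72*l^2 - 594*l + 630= 80*l^2 - 540*l + 360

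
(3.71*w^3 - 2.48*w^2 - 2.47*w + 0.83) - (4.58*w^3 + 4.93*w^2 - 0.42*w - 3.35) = -0.87*w^3 - 7.41*w^2 - 2.05*w + 4.18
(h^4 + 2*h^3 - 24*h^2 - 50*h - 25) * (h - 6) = h^5 - 4*h^4 - 36*h^3 + 94*h^2 + 275*h + 150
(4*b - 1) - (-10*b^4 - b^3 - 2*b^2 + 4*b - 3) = 10*b^4 + b^3 + 2*b^2 + 2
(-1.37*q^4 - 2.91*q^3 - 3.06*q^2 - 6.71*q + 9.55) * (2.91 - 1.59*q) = 2.1783*q^5 + 0.640200000000001*q^4 - 3.6027*q^3 + 1.7643*q^2 - 34.7106*q + 27.7905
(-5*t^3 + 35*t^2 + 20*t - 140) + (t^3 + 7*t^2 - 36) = -4*t^3 + 42*t^2 + 20*t - 176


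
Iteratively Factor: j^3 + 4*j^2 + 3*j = (j + 1)*(j^2 + 3*j) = j*(j + 1)*(j + 3)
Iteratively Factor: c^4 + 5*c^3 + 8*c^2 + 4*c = (c + 2)*(c^3 + 3*c^2 + 2*c) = (c + 1)*(c + 2)*(c^2 + 2*c) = (c + 1)*(c + 2)^2*(c)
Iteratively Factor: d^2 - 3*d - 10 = (d - 5)*(d + 2)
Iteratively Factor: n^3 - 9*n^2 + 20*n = (n - 4)*(n^2 - 5*n) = (n - 5)*(n - 4)*(n)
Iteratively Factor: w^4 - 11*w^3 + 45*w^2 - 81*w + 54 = (w - 3)*(w^3 - 8*w^2 + 21*w - 18) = (w - 3)^2*(w^2 - 5*w + 6) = (w - 3)^3*(w - 2)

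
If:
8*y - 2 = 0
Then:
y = 1/4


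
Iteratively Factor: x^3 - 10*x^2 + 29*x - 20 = (x - 4)*(x^2 - 6*x + 5) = (x - 5)*(x - 4)*(x - 1)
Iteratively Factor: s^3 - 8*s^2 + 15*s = (s - 3)*(s^2 - 5*s) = s*(s - 3)*(s - 5)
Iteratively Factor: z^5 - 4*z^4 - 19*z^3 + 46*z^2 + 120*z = (z + 2)*(z^4 - 6*z^3 - 7*z^2 + 60*z) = z*(z + 2)*(z^3 - 6*z^2 - 7*z + 60) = z*(z - 5)*(z + 2)*(z^2 - z - 12) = z*(z - 5)*(z + 2)*(z + 3)*(z - 4)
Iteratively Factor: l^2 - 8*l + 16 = (l - 4)*(l - 4)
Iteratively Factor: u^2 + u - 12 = (u + 4)*(u - 3)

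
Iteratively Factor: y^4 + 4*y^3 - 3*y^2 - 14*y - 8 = (y + 4)*(y^3 - 3*y - 2) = (y + 1)*(y + 4)*(y^2 - y - 2) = (y - 2)*(y + 1)*(y + 4)*(y + 1)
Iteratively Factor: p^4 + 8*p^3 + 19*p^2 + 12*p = (p + 1)*(p^3 + 7*p^2 + 12*p) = (p + 1)*(p + 3)*(p^2 + 4*p) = (p + 1)*(p + 3)*(p + 4)*(p)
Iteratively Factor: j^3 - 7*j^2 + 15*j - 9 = (j - 1)*(j^2 - 6*j + 9) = (j - 3)*(j - 1)*(j - 3)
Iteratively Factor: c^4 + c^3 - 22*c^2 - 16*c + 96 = (c - 2)*(c^3 + 3*c^2 - 16*c - 48) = (c - 2)*(c + 3)*(c^2 - 16) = (c - 2)*(c + 3)*(c + 4)*(c - 4)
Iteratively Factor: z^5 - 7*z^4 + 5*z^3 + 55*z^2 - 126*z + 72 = (z - 2)*(z^4 - 5*z^3 - 5*z^2 + 45*z - 36) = (z - 2)*(z + 3)*(z^3 - 8*z^2 + 19*z - 12) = (z - 4)*(z - 2)*(z + 3)*(z^2 - 4*z + 3) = (z - 4)*(z - 3)*(z - 2)*(z + 3)*(z - 1)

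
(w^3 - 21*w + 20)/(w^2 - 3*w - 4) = (w^2 + 4*w - 5)/(w + 1)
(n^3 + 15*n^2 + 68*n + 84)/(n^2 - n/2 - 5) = 2*(n^2 + 13*n + 42)/(2*n - 5)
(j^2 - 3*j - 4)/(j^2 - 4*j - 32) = (-j^2 + 3*j + 4)/(-j^2 + 4*j + 32)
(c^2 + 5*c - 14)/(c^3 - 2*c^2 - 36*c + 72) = (c + 7)/(c^2 - 36)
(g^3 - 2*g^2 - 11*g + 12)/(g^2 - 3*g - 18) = (g^2 - 5*g + 4)/(g - 6)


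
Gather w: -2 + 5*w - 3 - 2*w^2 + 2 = -2*w^2 + 5*w - 3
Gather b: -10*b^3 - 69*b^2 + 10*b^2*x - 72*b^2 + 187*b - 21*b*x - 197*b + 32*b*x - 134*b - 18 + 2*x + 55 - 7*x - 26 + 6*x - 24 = -10*b^3 + b^2*(10*x - 141) + b*(11*x - 144) + x - 13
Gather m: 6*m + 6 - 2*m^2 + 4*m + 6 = -2*m^2 + 10*m + 12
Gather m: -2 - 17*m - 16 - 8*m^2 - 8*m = -8*m^2 - 25*m - 18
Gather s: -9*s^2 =-9*s^2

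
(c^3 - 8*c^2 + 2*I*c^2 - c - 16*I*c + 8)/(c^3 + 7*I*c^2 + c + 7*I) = (c^2 + c*(-8 + I) - 8*I)/(c^2 + 6*I*c + 7)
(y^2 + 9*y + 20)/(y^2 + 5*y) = (y + 4)/y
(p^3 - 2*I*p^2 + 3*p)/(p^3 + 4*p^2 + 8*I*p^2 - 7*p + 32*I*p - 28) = p*(p - 3*I)/(p^2 + p*(4 + 7*I) + 28*I)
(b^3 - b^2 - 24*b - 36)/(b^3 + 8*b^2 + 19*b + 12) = (b^2 - 4*b - 12)/(b^2 + 5*b + 4)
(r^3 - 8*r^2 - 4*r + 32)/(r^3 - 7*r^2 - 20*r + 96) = (r^2 - 4)/(r^2 + r - 12)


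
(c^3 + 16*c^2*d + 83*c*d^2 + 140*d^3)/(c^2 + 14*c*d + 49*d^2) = (c^2 + 9*c*d + 20*d^2)/(c + 7*d)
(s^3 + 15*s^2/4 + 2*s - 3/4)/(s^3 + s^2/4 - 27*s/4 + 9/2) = (4*s^2 + 3*s - 1)/(4*s^2 - 11*s + 6)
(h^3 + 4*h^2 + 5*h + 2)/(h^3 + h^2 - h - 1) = (h + 2)/(h - 1)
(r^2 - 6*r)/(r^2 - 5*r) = (r - 6)/(r - 5)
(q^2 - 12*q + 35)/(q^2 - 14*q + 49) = (q - 5)/(q - 7)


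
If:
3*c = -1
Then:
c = -1/3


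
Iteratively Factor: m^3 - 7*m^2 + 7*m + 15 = (m - 3)*(m^2 - 4*m - 5) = (m - 3)*(m + 1)*(m - 5)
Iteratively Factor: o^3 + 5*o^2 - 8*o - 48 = (o - 3)*(o^2 + 8*o + 16) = (o - 3)*(o + 4)*(o + 4)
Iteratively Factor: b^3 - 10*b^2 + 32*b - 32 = (b - 4)*(b^2 - 6*b + 8) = (b - 4)*(b - 2)*(b - 4)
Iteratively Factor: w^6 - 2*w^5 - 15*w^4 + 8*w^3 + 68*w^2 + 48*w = (w - 4)*(w^5 + 2*w^4 - 7*w^3 - 20*w^2 - 12*w) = (w - 4)*(w + 2)*(w^4 - 7*w^2 - 6*w) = (w - 4)*(w - 3)*(w + 2)*(w^3 + 3*w^2 + 2*w) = (w - 4)*(w - 3)*(w + 2)^2*(w^2 + w) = w*(w - 4)*(w - 3)*(w + 2)^2*(w + 1)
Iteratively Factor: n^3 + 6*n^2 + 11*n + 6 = (n + 2)*(n^2 + 4*n + 3) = (n + 1)*(n + 2)*(n + 3)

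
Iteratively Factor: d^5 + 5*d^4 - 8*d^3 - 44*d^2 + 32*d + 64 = (d - 2)*(d^4 + 7*d^3 + 6*d^2 - 32*d - 32) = (d - 2)*(d + 4)*(d^3 + 3*d^2 - 6*d - 8) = (d - 2)^2*(d + 4)*(d^2 + 5*d + 4) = (d - 2)^2*(d + 1)*(d + 4)*(d + 4)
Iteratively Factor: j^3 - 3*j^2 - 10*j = (j + 2)*(j^2 - 5*j) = j*(j + 2)*(j - 5)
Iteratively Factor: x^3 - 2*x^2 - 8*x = (x)*(x^2 - 2*x - 8) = x*(x - 4)*(x + 2)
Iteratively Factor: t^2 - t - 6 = (t - 3)*(t + 2)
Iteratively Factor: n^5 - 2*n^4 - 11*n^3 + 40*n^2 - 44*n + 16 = (n - 2)*(n^4 - 11*n^2 + 18*n - 8) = (n - 2)*(n - 1)*(n^3 + n^2 - 10*n + 8) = (n - 2)*(n - 1)^2*(n^2 + 2*n - 8) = (n - 2)*(n - 1)^2*(n + 4)*(n - 2)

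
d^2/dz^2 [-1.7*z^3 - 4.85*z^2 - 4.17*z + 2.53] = -10.2*z - 9.7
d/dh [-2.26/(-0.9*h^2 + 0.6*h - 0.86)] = (1.356 - 4.068*h)/(0.9*h^2 - 0.6*h + 0.86)^2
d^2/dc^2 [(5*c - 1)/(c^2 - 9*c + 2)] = 2*((46 - 15*c)*(c^2 - 9*c + 2) + (2*c - 9)^2*(5*c - 1))/(c^2 - 9*c + 2)^3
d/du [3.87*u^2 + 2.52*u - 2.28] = 7.74*u + 2.52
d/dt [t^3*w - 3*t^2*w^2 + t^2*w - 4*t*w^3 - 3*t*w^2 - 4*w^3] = w*(3*t^2 - 6*t*w + 2*t - 4*w^2 - 3*w)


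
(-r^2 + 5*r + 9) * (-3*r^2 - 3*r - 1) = 3*r^4 - 12*r^3 - 41*r^2 - 32*r - 9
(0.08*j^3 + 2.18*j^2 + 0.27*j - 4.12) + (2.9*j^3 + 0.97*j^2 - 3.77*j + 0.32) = 2.98*j^3 + 3.15*j^2 - 3.5*j - 3.8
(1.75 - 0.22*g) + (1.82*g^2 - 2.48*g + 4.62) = 1.82*g^2 - 2.7*g + 6.37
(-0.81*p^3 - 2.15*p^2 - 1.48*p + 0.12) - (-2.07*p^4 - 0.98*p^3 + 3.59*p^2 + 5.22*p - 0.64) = 2.07*p^4 + 0.17*p^3 - 5.74*p^2 - 6.7*p + 0.76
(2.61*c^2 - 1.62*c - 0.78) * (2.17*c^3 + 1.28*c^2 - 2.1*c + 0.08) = 5.6637*c^5 - 0.1746*c^4 - 9.2472*c^3 + 2.6124*c^2 + 1.5084*c - 0.0624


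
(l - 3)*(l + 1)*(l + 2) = l^3 - 7*l - 6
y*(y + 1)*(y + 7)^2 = y^4 + 15*y^3 + 63*y^2 + 49*y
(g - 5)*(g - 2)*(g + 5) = g^3 - 2*g^2 - 25*g + 50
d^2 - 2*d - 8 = (d - 4)*(d + 2)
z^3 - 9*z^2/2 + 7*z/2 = z*(z - 7/2)*(z - 1)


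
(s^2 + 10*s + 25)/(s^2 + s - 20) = (s + 5)/(s - 4)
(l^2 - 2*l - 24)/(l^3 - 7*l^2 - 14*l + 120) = 1/(l - 5)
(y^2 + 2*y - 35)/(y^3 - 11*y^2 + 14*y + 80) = (y + 7)/(y^2 - 6*y - 16)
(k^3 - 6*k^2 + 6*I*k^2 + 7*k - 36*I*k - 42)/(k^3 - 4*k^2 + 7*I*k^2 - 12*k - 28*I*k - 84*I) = (k - I)/(k + 2)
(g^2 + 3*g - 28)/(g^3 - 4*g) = (g^2 + 3*g - 28)/(g*(g^2 - 4))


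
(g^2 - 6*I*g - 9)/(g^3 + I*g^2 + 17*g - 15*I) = (g - 3*I)/(g^2 + 4*I*g + 5)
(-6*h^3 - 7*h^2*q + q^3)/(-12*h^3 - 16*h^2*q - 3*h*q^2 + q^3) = (-3*h + q)/(-6*h + q)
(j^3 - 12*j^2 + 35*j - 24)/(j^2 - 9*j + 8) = j - 3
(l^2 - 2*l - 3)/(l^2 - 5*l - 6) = (l - 3)/(l - 6)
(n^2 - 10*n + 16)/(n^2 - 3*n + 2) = (n - 8)/(n - 1)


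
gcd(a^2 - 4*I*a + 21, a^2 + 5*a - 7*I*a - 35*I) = a - 7*I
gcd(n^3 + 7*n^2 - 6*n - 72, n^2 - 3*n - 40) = 1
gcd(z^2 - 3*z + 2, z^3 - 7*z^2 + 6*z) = z - 1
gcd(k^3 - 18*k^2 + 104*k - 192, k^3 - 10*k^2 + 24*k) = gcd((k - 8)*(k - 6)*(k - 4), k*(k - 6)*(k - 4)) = k^2 - 10*k + 24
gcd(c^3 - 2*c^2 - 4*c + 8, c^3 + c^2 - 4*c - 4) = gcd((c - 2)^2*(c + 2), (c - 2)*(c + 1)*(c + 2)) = c^2 - 4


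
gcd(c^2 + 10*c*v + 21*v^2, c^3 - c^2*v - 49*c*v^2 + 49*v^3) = c + 7*v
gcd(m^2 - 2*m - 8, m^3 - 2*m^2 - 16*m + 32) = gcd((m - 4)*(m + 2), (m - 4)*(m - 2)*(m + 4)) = m - 4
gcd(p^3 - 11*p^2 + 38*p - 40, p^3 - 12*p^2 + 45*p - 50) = p^2 - 7*p + 10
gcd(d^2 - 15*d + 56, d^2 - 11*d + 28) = d - 7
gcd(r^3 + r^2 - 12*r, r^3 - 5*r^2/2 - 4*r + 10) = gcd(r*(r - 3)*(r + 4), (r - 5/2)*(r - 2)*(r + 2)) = 1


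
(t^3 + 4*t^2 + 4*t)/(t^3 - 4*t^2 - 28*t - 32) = t/(t - 8)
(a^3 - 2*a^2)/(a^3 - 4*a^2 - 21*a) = a*(2 - a)/(-a^2 + 4*a + 21)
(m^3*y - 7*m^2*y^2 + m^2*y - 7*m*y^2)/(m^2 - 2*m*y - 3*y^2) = m*y*(-m^2 + 7*m*y - m + 7*y)/(-m^2 + 2*m*y + 3*y^2)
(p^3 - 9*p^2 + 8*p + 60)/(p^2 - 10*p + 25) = (p^2 - 4*p - 12)/(p - 5)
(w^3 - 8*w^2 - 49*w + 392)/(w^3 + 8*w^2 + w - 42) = (w^2 - 15*w + 56)/(w^2 + w - 6)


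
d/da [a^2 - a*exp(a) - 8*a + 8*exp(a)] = -a*exp(a) + 2*a + 7*exp(a) - 8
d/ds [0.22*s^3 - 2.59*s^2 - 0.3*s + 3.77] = 0.66*s^2 - 5.18*s - 0.3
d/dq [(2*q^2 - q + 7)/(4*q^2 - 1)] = (4*q^2 - 60*q + 1)/(16*q^4 - 8*q^2 + 1)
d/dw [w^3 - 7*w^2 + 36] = w*(3*w - 14)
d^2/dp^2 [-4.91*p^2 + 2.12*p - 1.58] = -9.82000000000000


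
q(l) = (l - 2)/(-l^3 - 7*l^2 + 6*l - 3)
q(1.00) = 0.20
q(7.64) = -0.01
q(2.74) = -0.01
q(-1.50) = 0.14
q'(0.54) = -1.44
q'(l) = (l - 2)*(3*l^2 + 14*l - 6)/(-l^3 - 7*l^2 + 6*l - 3)^2 + 1/(-l^3 - 7*l^2 + 6*l - 3) = (-l^3 - 7*l^2 + 6*l + (l - 2)*(3*l^2 + 14*l - 6) - 3)/(l^3 + 7*l^2 - 6*l + 3)^2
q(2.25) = -0.01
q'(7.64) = 0.00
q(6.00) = -0.00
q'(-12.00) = -0.00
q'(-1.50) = 0.08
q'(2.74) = -0.01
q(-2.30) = 0.10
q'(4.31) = 0.00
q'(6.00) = 0.00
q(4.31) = -0.01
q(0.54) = 0.75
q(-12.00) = -0.02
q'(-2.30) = 0.03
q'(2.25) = -0.02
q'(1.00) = -0.64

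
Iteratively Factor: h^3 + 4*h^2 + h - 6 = (h - 1)*(h^2 + 5*h + 6) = (h - 1)*(h + 3)*(h + 2)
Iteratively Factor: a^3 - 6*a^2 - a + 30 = (a - 5)*(a^2 - a - 6) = (a - 5)*(a - 3)*(a + 2)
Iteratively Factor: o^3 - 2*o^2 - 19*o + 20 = (o - 5)*(o^2 + 3*o - 4) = (o - 5)*(o + 4)*(o - 1)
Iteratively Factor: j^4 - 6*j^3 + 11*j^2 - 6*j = (j - 3)*(j^3 - 3*j^2 + 2*j) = (j - 3)*(j - 2)*(j^2 - j) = j*(j - 3)*(j - 2)*(j - 1)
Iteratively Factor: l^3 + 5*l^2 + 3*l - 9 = (l + 3)*(l^2 + 2*l - 3) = (l - 1)*(l + 3)*(l + 3)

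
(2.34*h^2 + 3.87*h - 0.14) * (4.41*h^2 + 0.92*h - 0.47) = 10.3194*h^4 + 19.2195*h^3 + 1.8432*h^2 - 1.9477*h + 0.0658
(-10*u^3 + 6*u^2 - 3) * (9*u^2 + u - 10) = -90*u^5 + 44*u^4 + 106*u^3 - 87*u^2 - 3*u + 30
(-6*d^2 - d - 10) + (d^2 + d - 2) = -5*d^2 - 12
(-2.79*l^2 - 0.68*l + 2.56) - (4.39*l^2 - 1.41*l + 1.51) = -7.18*l^2 + 0.73*l + 1.05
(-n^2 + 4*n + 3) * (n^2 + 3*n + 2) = -n^4 + n^3 + 13*n^2 + 17*n + 6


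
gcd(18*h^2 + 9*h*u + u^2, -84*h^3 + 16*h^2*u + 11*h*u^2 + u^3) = 6*h + u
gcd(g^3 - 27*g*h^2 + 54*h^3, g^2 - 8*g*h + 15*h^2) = g - 3*h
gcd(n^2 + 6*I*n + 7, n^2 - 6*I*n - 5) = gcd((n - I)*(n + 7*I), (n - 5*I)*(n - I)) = n - I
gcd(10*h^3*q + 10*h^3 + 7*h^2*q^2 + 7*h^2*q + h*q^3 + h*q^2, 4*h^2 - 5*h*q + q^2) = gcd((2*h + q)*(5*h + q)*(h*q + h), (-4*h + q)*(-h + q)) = 1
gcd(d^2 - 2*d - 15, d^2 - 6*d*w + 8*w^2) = 1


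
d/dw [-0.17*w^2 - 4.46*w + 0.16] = -0.34*w - 4.46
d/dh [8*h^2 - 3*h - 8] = 16*h - 3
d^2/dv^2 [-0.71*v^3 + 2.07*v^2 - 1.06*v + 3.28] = 4.14 - 4.26*v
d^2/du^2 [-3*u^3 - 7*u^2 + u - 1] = -18*u - 14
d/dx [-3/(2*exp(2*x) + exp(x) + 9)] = (12*exp(x) + 3)*exp(x)/(2*exp(2*x) + exp(x) + 9)^2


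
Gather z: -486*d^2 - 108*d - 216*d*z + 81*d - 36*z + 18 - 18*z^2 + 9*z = -486*d^2 - 27*d - 18*z^2 + z*(-216*d - 27) + 18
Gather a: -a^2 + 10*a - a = -a^2 + 9*a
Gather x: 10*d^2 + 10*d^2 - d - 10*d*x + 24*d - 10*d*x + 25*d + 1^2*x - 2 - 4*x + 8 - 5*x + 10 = 20*d^2 + 48*d + x*(-20*d - 8) + 16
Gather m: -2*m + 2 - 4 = -2*m - 2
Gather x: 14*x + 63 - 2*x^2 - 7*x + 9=-2*x^2 + 7*x + 72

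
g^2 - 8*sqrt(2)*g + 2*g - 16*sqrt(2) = (g + 2)*(g - 8*sqrt(2))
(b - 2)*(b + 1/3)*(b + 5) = b^3 + 10*b^2/3 - 9*b - 10/3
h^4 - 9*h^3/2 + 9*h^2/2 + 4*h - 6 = (h - 2)^2*(h - 3/2)*(h + 1)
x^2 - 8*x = x*(x - 8)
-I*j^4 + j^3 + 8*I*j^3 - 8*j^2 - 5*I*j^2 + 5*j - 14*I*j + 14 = (j - 7)*(j - 2)*(j + I)*(-I*j - I)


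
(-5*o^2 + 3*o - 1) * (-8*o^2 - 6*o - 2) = 40*o^4 + 6*o^3 + 2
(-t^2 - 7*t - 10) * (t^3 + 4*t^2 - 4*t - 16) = -t^5 - 11*t^4 - 34*t^3 + 4*t^2 + 152*t + 160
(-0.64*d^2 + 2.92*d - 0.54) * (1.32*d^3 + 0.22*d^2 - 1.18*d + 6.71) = -0.8448*d^5 + 3.7136*d^4 + 0.6848*d^3 - 7.8588*d^2 + 20.2304*d - 3.6234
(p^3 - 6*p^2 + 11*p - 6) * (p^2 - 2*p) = p^5 - 8*p^4 + 23*p^3 - 28*p^2 + 12*p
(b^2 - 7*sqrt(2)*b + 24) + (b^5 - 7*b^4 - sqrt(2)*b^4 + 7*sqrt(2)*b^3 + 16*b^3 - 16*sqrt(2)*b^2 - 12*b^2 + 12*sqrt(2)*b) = b^5 - 7*b^4 - sqrt(2)*b^4 + 7*sqrt(2)*b^3 + 16*b^3 - 16*sqrt(2)*b^2 - 11*b^2 + 5*sqrt(2)*b + 24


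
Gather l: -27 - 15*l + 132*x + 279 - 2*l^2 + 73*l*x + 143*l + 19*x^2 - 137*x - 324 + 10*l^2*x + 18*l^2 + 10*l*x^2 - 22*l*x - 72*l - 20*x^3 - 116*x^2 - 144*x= l^2*(10*x + 16) + l*(10*x^2 + 51*x + 56) - 20*x^3 - 97*x^2 - 149*x - 72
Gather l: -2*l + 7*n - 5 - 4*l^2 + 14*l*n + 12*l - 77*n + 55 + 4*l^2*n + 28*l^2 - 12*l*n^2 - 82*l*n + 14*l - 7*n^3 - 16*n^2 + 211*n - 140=l^2*(4*n + 24) + l*(-12*n^2 - 68*n + 24) - 7*n^3 - 16*n^2 + 141*n - 90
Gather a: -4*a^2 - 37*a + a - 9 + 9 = -4*a^2 - 36*a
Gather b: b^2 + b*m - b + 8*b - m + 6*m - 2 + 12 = b^2 + b*(m + 7) + 5*m + 10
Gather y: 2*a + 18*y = 2*a + 18*y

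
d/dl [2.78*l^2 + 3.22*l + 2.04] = 5.56*l + 3.22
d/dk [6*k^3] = 18*k^2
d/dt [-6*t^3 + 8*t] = 8 - 18*t^2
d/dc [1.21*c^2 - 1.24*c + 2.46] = 2.42*c - 1.24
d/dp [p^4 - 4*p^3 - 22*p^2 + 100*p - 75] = 4*p^3 - 12*p^2 - 44*p + 100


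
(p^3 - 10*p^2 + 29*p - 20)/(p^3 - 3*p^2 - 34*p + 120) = (p - 1)/(p + 6)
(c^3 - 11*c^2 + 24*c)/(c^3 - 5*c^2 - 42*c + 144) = c/(c + 6)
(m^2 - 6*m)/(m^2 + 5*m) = (m - 6)/(m + 5)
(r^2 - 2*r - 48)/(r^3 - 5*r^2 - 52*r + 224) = (r + 6)/(r^2 + 3*r - 28)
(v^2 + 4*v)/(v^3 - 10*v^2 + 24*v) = (v + 4)/(v^2 - 10*v + 24)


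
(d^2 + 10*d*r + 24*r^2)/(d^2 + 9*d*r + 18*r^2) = (d + 4*r)/(d + 3*r)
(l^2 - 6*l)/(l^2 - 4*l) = (l - 6)/(l - 4)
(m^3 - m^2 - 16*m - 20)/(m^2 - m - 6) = (m^2 - 3*m - 10)/(m - 3)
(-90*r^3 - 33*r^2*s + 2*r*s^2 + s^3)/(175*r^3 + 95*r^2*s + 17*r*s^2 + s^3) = (-18*r^2 - 3*r*s + s^2)/(35*r^2 + 12*r*s + s^2)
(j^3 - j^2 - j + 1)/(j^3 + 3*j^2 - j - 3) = (j - 1)/(j + 3)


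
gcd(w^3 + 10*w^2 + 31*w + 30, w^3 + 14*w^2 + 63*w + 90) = w^2 + 8*w + 15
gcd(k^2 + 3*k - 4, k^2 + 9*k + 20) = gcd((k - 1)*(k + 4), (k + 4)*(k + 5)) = k + 4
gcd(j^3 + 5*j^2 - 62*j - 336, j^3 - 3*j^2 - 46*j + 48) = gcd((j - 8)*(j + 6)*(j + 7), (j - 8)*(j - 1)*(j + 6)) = j^2 - 2*j - 48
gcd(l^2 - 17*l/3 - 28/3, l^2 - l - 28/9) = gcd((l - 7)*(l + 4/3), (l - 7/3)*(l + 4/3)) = l + 4/3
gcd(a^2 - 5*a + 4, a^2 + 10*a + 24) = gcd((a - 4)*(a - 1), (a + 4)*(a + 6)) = 1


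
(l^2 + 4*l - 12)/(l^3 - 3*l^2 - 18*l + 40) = (l + 6)/(l^2 - l - 20)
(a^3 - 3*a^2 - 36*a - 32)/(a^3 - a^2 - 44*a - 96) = (a + 1)/(a + 3)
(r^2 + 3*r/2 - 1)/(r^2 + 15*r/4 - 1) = 2*(2*r^2 + 3*r - 2)/(4*r^2 + 15*r - 4)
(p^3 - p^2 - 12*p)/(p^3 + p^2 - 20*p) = (p + 3)/(p + 5)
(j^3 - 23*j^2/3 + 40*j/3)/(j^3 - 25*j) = (j - 8/3)/(j + 5)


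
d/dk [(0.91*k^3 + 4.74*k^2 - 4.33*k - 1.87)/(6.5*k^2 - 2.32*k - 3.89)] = (5.915*k^4 - 4.2224*k^3 + 6.52849999999999*k^2 - 12.5672*k + 12.5053)/(42.25*k^4 - 30.16*k^3 - 45.1876*k^2 + 18.0496*k + 15.1321)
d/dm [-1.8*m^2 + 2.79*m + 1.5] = 2.79 - 3.6*m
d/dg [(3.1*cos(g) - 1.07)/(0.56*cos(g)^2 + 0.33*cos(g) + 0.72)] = (1.736*cos(g)^2 - 1.1984*cos(g) - 2.5851)*sin(g)/(0.3136*cos(g)^4 + 0.3696*cos(g)^3 + 0.9153*cos(g)^2 + 0.4752*cos(g) + 0.5184)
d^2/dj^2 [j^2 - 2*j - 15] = 2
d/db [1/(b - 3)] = -1/(b - 3)^2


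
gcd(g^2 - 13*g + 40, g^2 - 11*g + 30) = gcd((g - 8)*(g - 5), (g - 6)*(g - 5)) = g - 5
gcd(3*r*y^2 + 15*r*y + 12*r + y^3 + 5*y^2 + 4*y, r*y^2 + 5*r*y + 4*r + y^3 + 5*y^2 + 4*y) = y^2 + 5*y + 4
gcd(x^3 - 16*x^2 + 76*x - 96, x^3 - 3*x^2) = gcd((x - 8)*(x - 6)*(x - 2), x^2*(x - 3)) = 1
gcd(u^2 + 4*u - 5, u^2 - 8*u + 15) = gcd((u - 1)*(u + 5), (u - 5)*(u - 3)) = 1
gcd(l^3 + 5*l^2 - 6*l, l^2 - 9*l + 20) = 1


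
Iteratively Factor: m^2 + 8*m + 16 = (m + 4)*(m + 4)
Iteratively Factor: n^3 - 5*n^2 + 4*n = (n - 1)*(n^2 - 4*n) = (n - 4)*(n - 1)*(n)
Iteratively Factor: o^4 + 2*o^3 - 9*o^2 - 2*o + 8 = (o + 4)*(o^3 - 2*o^2 - o + 2) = (o - 2)*(o + 4)*(o^2 - 1) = (o - 2)*(o - 1)*(o + 4)*(o + 1)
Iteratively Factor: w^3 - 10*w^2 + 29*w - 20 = (w - 1)*(w^2 - 9*w + 20) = (w - 5)*(w - 1)*(w - 4)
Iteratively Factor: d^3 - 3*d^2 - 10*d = (d)*(d^2 - 3*d - 10) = d*(d - 5)*(d + 2)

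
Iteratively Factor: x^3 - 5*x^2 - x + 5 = (x - 1)*(x^2 - 4*x - 5) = (x - 1)*(x + 1)*(x - 5)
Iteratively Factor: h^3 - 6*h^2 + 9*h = (h)*(h^2 - 6*h + 9) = h*(h - 3)*(h - 3)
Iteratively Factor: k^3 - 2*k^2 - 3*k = (k + 1)*(k^2 - 3*k) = k*(k + 1)*(k - 3)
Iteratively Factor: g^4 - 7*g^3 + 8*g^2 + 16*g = (g + 1)*(g^3 - 8*g^2 + 16*g) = g*(g + 1)*(g^2 - 8*g + 16) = g*(g - 4)*(g + 1)*(g - 4)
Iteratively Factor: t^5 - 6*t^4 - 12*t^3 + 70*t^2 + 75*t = (t - 5)*(t^4 - t^3 - 17*t^2 - 15*t) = (t - 5)*(t + 1)*(t^3 - 2*t^2 - 15*t) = t*(t - 5)*(t + 1)*(t^2 - 2*t - 15) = t*(t - 5)*(t + 1)*(t + 3)*(t - 5)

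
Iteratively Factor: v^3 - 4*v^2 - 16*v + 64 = (v + 4)*(v^2 - 8*v + 16) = (v - 4)*(v + 4)*(v - 4)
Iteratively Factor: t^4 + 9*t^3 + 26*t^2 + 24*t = (t)*(t^3 + 9*t^2 + 26*t + 24) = t*(t + 2)*(t^2 + 7*t + 12) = t*(t + 2)*(t + 4)*(t + 3)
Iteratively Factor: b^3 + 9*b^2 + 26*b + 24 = (b + 2)*(b^2 + 7*b + 12) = (b + 2)*(b + 4)*(b + 3)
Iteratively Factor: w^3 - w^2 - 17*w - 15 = (w - 5)*(w^2 + 4*w + 3) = (w - 5)*(w + 3)*(w + 1)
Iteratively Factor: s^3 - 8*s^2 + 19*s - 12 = (s - 4)*(s^2 - 4*s + 3) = (s - 4)*(s - 3)*(s - 1)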